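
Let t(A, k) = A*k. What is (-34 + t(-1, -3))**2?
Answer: 961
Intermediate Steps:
(-34 + t(-1, -3))**2 = (-34 - 1*(-3))**2 = (-34 + 3)**2 = (-31)**2 = 961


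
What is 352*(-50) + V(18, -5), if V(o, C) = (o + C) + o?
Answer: -17569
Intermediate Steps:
V(o, C) = C + 2*o (V(o, C) = (C + o) + o = C + 2*o)
352*(-50) + V(18, -5) = 352*(-50) + (-5 + 2*18) = -17600 + (-5 + 36) = -17600 + 31 = -17569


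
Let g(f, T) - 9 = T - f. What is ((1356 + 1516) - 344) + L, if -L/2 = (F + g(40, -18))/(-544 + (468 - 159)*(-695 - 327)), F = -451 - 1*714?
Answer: 399855074/158171 ≈ 2528.0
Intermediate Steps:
F = -1165 (F = -451 - 714 = -1165)
g(f, T) = 9 + T - f (g(f, T) = 9 + (T - f) = 9 + T - f)
L = -1214/158171 (L = -2*(-1165 + (9 - 18 - 1*40))/(-544 + (468 - 159)*(-695 - 327)) = -2*(-1165 + (9 - 18 - 40))/(-544 + 309*(-1022)) = -2*(-1165 - 49)/(-544 - 315798) = -(-2428)/(-316342) = -(-2428)*(-1)/316342 = -2*607/158171 = -1214/158171 ≈ -0.0076752)
((1356 + 1516) - 344) + L = ((1356 + 1516) - 344) - 1214/158171 = (2872 - 344) - 1214/158171 = 2528 - 1214/158171 = 399855074/158171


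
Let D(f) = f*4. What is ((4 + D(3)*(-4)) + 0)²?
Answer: 1936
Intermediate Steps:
D(f) = 4*f
((4 + D(3)*(-4)) + 0)² = ((4 + (4*3)*(-4)) + 0)² = ((4 + 12*(-4)) + 0)² = ((4 - 48) + 0)² = (-44 + 0)² = (-44)² = 1936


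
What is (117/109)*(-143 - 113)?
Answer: -29952/109 ≈ -274.79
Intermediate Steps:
(117/109)*(-143 - 113) = (117*(1/109))*(-256) = (117/109)*(-256) = -29952/109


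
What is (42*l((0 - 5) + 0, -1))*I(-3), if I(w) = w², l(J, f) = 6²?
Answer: 13608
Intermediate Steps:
l(J, f) = 36
(42*l((0 - 5) + 0, -1))*I(-3) = (42*36)*(-3)² = 1512*9 = 13608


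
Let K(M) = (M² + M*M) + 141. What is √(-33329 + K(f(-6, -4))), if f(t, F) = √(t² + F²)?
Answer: 6*I*√919 ≈ 181.89*I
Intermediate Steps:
f(t, F) = √(F² + t²)
K(M) = 141 + 2*M² (K(M) = (M² + M²) + 141 = 2*M² + 141 = 141 + 2*M²)
√(-33329 + K(f(-6, -4))) = √(-33329 + (141 + 2*(√((-4)² + (-6)²))²)) = √(-33329 + (141 + 2*(√(16 + 36))²)) = √(-33329 + (141 + 2*(√52)²)) = √(-33329 + (141 + 2*(2*√13)²)) = √(-33329 + (141 + 2*52)) = √(-33329 + (141 + 104)) = √(-33329 + 245) = √(-33084) = 6*I*√919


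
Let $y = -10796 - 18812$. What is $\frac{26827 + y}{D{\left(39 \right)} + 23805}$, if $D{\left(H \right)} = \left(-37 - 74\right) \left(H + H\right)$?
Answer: $- \frac{103}{561} \approx -0.1836$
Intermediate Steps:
$D{\left(H \right)} = - 222 H$ ($D{\left(H \right)} = - 111 \cdot 2 H = - 222 H$)
$y = -29608$ ($y = -10796 - 18812 = -29608$)
$\frac{26827 + y}{D{\left(39 \right)} + 23805} = \frac{26827 - 29608}{\left(-222\right) 39 + 23805} = - \frac{2781}{-8658 + 23805} = - \frac{2781}{15147} = \left(-2781\right) \frac{1}{15147} = - \frac{103}{561}$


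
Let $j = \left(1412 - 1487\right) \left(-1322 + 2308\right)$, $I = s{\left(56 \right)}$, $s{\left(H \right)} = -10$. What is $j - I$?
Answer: $-73940$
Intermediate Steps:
$I = -10$
$j = -73950$ ($j = \left(-75\right) 986 = -73950$)
$j - I = -73950 - -10 = -73950 + 10 = -73940$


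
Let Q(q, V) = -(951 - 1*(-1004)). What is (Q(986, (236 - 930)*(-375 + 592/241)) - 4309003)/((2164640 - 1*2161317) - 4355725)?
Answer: 2155479/2176201 ≈ 0.99048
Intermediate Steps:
Q(q, V) = -1955 (Q(q, V) = -(951 + 1004) = -1*1955 = -1955)
(Q(986, (236 - 930)*(-375 + 592/241)) - 4309003)/((2164640 - 1*2161317) - 4355725) = (-1955 - 4309003)/((2164640 - 1*2161317) - 4355725) = -4310958/((2164640 - 2161317) - 4355725) = -4310958/(3323 - 4355725) = -4310958/(-4352402) = -4310958*(-1/4352402) = 2155479/2176201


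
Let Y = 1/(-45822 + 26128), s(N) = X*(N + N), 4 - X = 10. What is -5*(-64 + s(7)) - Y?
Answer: 14573561/19694 ≈ 740.00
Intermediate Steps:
X = -6 (X = 4 - 1*10 = 4 - 10 = -6)
s(N) = -12*N (s(N) = -6*(N + N) = -12*N)
Y = -1/19694 (Y = 1/(-19694) = -1/19694 ≈ -5.0777e-5)
-5*(-64 + s(7)) - Y = -5*(-64 - 12*7) - 1*(-1/19694) = -5*(-64 - 84) + 1/19694 = -5*(-148) + 1/19694 = 740 + 1/19694 = 14573561/19694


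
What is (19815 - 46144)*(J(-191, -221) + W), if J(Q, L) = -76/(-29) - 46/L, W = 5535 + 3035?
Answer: -1446601092540/6409 ≈ -2.2571e+8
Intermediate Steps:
W = 8570
J(Q, L) = 76/29 - 46/L (J(Q, L) = -76*(-1/29) - 46/L = 76/29 - 46/L)
(19815 - 46144)*(J(-191, -221) + W) = (19815 - 46144)*((76/29 - 46/(-221)) + 8570) = -26329*((76/29 - 46*(-1/221)) + 8570) = -26329*((76/29 + 46/221) + 8570) = -26329*(18130/6409 + 8570) = -26329*54943260/6409 = -1446601092540/6409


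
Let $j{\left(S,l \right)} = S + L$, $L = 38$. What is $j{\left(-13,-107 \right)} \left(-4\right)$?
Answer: $-100$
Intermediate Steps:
$j{\left(S,l \right)} = 38 + S$ ($j{\left(S,l \right)} = S + 38 = 38 + S$)
$j{\left(-13,-107 \right)} \left(-4\right) = \left(38 - 13\right) \left(-4\right) = 25 \left(-4\right) = -100$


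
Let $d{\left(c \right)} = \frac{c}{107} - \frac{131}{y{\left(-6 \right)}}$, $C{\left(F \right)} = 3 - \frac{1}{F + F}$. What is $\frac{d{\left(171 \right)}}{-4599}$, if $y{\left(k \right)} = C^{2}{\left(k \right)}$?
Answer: $\frac{28323}{10693259} \approx 0.0026487$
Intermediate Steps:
$C{\left(F \right)} = 3 - \frac{1}{2 F}$
$y{\left(k \right)} = \left(3 - \frac{1}{2 k}\right)^{2}$
$d{\left(c \right)} = - \frac{18864}{1369} + \frac{c}{107}$ ($d{\left(c \right)} = \frac{c}{107} - \frac{131}{\frac{1}{4} \cdot \frac{1}{36} \left(-1 + 6 \left(-6\right)\right)^{2}} = c \frac{1}{107} - \frac{131}{\frac{1}{4} \cdot \frac{1}{36} \left(-1 - 36\right)^{2}} = \frac{c}{107} - \frac{131}{\frac{1}{4} \cdot \frac{1}{36} \left(-37\right)^{2}} = \frac{c}{107} - \frac{131}{\frac{1}{4} \cdot \frac{1}{36} \cdot 1369} = \frac{c}{107} - \frac{131}{\frac{1369}{144}} = \frac{c}{107} - \frac{18864}{1369} = - \frac{18864}{1369} + \frac{c}{107}$)
$\frac{d{\left(171 \right)}}{-4599} = \frac{- \frac{18864}{1369} + \frac{1}{107} \cdot 171}{-4599} = \left(- \frac{18864}{1369} + \frac{171}{107}\right) \left(- \frac{1}{4599}\right) = \left(- \frac{1784349}{146483}\right) \left(- \frac{1}{4599}\right) = \frac{28323}{10693259}$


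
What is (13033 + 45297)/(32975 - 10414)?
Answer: 58330/22561 ≈ 2.5854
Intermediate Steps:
(13033 + 45297)/(32975 - 10414) = 58330/22561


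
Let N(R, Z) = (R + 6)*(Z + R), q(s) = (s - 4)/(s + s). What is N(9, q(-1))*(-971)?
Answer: -334995/2 ≈ -1.6750e+5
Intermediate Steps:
q(s) = (-4 + s)/(2*s) (q(s) = (-4 + s)/((2*s)) = (-4 + s)*(1/(2*s)) = (-4 + s)/(2*s))
N(R, Z) = (6 + R)*(R + Z)
N(9, q(-1))*(-971) = (9**2 + 6*9 + 6*((1/2)*(-4 - 1)/(-1)) + 9*((1/2)*(-4 - 1)/(-1)))*(-971) = (81 + 54 + 6*((1/2)*(-1)*(-5)) + 9*((1/2)*(-1)*(-5)))*(-971) = (81 + 54 + 6*(5/2) + 9*(5/2))*(-971) = (81 + 54 + 15 + 45/2)*(-971) = (345/2)*(-971) = -334995/2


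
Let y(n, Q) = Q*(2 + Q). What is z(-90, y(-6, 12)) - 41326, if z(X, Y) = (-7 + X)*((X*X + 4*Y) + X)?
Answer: -883480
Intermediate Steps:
z(X, Y) = (-7 + X)*(X + X² + 4*Y) (z(X, Y) = (-7 + X)*((X² + 4*Y) + X) = (-7 + X)*(X + X² + 4*Y))
z(-90, y(-6, 12)) - 41326 = ((-90)³ - 336*(2 + 12) - 7*(-90) - 6*(-90)² + 4*(-90)*(12*(2 + 12))) - 41326 = (-729000 - 336*14 + 630 - 6*8100 + 4*(-90)*(12*14)) - 41326 = (-729000 - 28*168 + 630 - 48600 + 4*(-90)*168) - 41326 = (-729000 - 4704 + 630 - 48600 - 60480) - 41326 = -842154 - 41326 = -883480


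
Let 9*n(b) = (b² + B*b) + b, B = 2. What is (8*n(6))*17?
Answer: 816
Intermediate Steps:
n(b) = b/3 + b²/9 (n(b) = ((b² + 2*b) + b)/9 = (b² + 3*b)/9 = b/3 + b²/9)
(8*n(6))*17 = (8*((⅑)*6*(3 + 6)))*17 = (8*((⅑)*6*9))*17 = (8*6)*17 = 48*17 = 816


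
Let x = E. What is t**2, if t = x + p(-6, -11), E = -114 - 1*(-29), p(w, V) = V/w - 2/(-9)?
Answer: 2229049/324 ≈ 6879.8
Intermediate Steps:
p(w, V) = 2/9 + V/w (p(w, V) = V/w - 2*(-1/9) = V/w + 2/9 = 2/9 + V/w)
E = -85 (E = -114 + 29 = -85)
x = -85
t = -1493/18 (t = -85 + (2/9 - 11/(-6)) = -85 + (2/9 - 11*(-1/6)) = -85 + (2/9 + 11/6) = -85 + 37/18 = -1493/18 ≈ -82.944)
t**2 = (-1493/18)**2 = 2229049/324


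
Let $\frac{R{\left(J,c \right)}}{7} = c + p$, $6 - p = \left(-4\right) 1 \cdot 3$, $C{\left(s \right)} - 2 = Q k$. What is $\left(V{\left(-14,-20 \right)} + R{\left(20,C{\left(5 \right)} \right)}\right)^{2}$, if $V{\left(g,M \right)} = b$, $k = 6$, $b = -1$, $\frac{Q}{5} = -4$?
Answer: $491401$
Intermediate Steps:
$Q = -20$ ($Q = 5 \left(-4\right) = -20$)
$V{\left(g,M \right)} = -1$
$C{\left(s \right)} = -118$ ($C{\left(s \right)} = 2 - 120 = -118$)
$p = 18$ ($p = 6 - \left(-4\right) 1 \cdot 3 = 6 - \left(-4\right) 3 = 6 - -12 = 6 + 12 = 18$)
$R{\left(J,c \right)} = 126 + 7 c$ ($R{\left(J,c \right)} = 7 \left(c + 18\right) = 7 \left(18 + c\right) = 126 + 7 c$)
$\left(V{\left(-14,-20 \right)} + R{\left(20,C{\left(5 \right)} \right)}\right)^{2} = \left(-1 + \left(126 + 7 \left(-118\right)\right)\right)^{2} = \left(-1 + \left(126 - 826\right)\right)^{2} = \left(-1 - 700\right)^{2} = \left(-701\right)^{2} = 491401$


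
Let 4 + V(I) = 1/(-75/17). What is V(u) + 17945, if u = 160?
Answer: 1345558/75 ≈ 17941.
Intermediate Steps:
V(I) = -317/75 (V(I) = -4 + 1/(-75/17) = -4 - 17/75 = -317/75)
V(u) + 17945 = -317/75 + 17945 = 1345558/75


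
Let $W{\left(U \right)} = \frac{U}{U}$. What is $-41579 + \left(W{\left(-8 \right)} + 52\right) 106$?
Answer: $-35961$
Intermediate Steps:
$W{\left(U \right)} = 1$
$-41579 + \left(W{\left(-8 \right)} + 52\right) 106 = -41579 + \left(1 + 52\right) 106 = -41579 + 53 \cdot 106 = -41579 + 5618 = -35961$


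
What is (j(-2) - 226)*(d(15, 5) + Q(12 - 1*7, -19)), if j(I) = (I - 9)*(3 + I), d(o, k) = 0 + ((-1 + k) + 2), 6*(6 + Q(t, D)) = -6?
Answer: 237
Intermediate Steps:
Q(t, D) = -7 (Q(t, D) = -6 + (⅙)*(-6) = -6 - 1 = -7)
d(o, k) = 1 + k (d(o, k) = 0 + (1 + k) = 1 + k)
j(I) = (-9 + I)*(3 + I)
(j(-2) - 226)*(d(15, 5) + Q(12 - 1*7, -19)) = ((-27 + (-2)² - 6*(-2)) - 226)*((1 + 5) - 7) = ((-27 + 4 + 12) - 226)*(6 - 7) = (-11 - 226)*(-1) = -237*(-1) = 237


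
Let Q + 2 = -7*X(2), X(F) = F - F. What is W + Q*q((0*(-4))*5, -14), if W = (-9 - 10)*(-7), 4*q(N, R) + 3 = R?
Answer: 283/2 ≈ 141.50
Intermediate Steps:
X(F) = 0
q(N, R) = -¾ + R/4
Q = -2 (Q = -2 - 7*0 = -2 + 0 = -2)
W = 133 (W = -19*(-7) = 133)
W + Q*q((0*(-4))*5, -14) = 133 - 2*(-¾ + (¼)*(-14)) = 133 - 2*(-¾ - 7/2) = 133 - 2*(-17/4) = 133 + 17/2 = 283/2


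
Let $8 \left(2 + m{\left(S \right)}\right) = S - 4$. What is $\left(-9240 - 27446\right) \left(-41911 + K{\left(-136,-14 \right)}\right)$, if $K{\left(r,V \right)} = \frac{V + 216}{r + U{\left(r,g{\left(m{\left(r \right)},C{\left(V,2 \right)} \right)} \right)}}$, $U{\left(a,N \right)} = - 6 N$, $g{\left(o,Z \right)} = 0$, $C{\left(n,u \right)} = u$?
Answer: $\frac{3075202871}{2} \approx 1.5376 \cdot 10^{9}$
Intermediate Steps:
$m{\left(S \right)} = - \frac{5}{2} + \frac{S}{8}$ ($m{\left(S \right)} = -2 + \frac{S - 4}{8} = -2 + \frac{-4 + S}{8} = -2 + \left(- \frac{1}{2} + \frac{S}{8}\right) = - \frac{5}{2} + \frac{S}{8}$)
$K{\left(r,V \right)} = \frac{216 + V}{r}$ ($K{\left(r,V \right)} = \frac{V + 216}{r - 0} = \frac{216 + V}{r + 0} = \frac{216 + V}{r}$)
$\left(-9240 - 27446\right) \left(-41911 + K{\left(-136,-14 \right)}\right) = \left(-9240 - 27446\right) \left(-41911 + \frac{216 - 14}{-136}\right) = - 36686 \left(-41911 - \frac{101}{68}\right) = \left(-36686\right) \left(- \frac{2850049}{68}\right) = \frac{3075202871}{2}$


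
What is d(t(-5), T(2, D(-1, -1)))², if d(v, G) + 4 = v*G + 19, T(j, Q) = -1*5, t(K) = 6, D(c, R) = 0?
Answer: 225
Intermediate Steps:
T(j, Q) = -5
d(v, G) = 15 + G*v (d(v, G) = -4 + (v*G + 19) = -4 + (G*v + 19) = -4 + (19 + G*v) = 15 + G*v)
d(t(-5), T(2, D(-1, -1)))² = (15 - 5*6)² = (15 - 30)² = (-15)² = 225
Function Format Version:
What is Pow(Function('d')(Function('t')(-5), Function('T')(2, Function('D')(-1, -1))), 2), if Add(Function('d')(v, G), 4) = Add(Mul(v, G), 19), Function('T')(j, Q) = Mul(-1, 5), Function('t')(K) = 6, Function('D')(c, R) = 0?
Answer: 225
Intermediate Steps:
Function('T')(j, Q) = -5
Function('d')(v, G) = Add(15, Mul(G, v)) (Function('d')(v, G) = Add(-4, Add(Mul(v, G), 19)) = Add(-4, Add(Mul(G, v), 19)) = Add(-4, Add(19, Mul(G, v))) = Add(15, Mul(G, v)))
Pow(Function('d')(Function('t')(-5), Function('T')(2, Function('D')(-1, -1))), 2) = Pow(Add(15, Mul(-5, 6)), 2) = Pow(Add(15, -30), 2) = Pow(-15, 2) = 225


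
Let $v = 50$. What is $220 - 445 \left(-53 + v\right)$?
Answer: $1555$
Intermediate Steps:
$220 - 445 \left(-53 + v\right) = 220 - 445 \left(-53 + 50\right) = 220 - -1335 = 220 + 1335 = 1555$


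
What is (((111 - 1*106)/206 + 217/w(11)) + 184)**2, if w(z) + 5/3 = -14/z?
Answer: 4848834828049/399280324 ≈ 12144.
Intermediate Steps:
w(z) = -5/3 - 14/z
(((111 - 1*106)/206 + 217/w(11)) + 184)**2 = (((111 - 1*106)/206 + 217/(-5/3 - 14/11)) + 184)**2 = (((111 - 106)*(1/206) + 217/(-5/3 - 14*1/11)) + 184)**2 = ((5*(1/206) + 217/(-5/3 - 14/11)) + 184)**2 = ((5/206 + 217/(-97/33)) + 184)**2 = ((5/206 + 217*(-33/97)) + 184)**2 = ((5/206 - 7161/97) + 184)**2 = (-1474681/19982 + 184)**2 = (2202007/19982)**2 = 4848834828049/399280324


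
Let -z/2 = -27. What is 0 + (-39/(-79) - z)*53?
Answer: -224031/79 ≈ -2835.8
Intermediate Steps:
z = 54 (z = -2*(-27) = 54)
0 + (-39/(-79) - z)*53 = 0 + (-39/(-79) - 1*54)*53 = 0 + (-39*(-1/79) - 54)*53 = 0 + (39/79 - 54)*53 = 0 - 4227/79*53 = 0 - 224031/79 = -224031/79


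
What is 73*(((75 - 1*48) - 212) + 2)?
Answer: -13359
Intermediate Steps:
73*(((75 - 1*48) - 212) + 2) = 73*(((75 - 48) - 212) + 2) = 73*((27 - 212) + 2) = 73*(-185 + 2) = 73*(-183) = -13359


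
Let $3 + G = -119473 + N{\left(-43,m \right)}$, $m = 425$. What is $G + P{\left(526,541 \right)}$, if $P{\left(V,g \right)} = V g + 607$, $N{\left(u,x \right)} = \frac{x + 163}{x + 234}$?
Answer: $\frac{109194911}{659} \approx 1.657 \cdot 10^{5}$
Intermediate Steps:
$N{\left(u,x \right)} = \frac{163 + x}{234 + x}$
$P{\left(V,g \right)} = 607 + V g$
$G = - \frac{78734096}{659}$ ($G = -3 - \left(119473 - \frac{163 + 425}{234 + 425}\right) = -3 - \left(119473 - \frac{1}{659} \cdot 588\right) = -3 + \left(-119473 + \frac{1}{659} \cdot 588\right) = -3 + \left(-119473 + \frac{588}{659}\right) = -3 - \frac{78732119}{659} = - \frac{78734096}{659} \approx -1.1948 \cdot 10^{5}$)
$G + P{\left(526,541 \right)} = - \frac{78734096}{659} + \left(607 + 526 \cdot 541\right) = - \frac{78734096}{659} + \left(607 + 284566\right) = - \frac{78734096}{659} + 285173 = \frac{109194911}{659}$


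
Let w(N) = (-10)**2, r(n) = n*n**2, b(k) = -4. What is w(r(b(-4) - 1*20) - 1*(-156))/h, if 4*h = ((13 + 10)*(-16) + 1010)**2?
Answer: 100/103041 ≈ 0.00097049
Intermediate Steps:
r(n) = n**3
w(N) = 100
h = 103041 (h = ((13 + 10)*(-16) + 1010)**2/4 = (23*(-16) + 1010)**2/4 = (-368 + 1010)**2/4 = (1/4)*642**2 = (1/4)*412164 = 103041)
w(r(b(-4) - 1*20) - 1*(-156))/h = 100/103041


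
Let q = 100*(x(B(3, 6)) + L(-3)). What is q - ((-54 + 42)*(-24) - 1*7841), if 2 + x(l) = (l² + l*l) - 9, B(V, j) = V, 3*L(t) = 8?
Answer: 25559/3 ≈ 8519.7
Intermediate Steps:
L(t) = 8/3 (L(t) = (⅓)*8 = 8/3)
x(l) = -11 + 2*l² (x(l) = -2 + ((l² + l*l) - 9) = -2 + ((l² + l²) - 9) = -2 + (2*l² - 9) = -2 + (-9 + 2*l²) = -11 + 2*l²)
q = 2900/3 (q = 100*((-11 + 2*3²) + 8/3) = 100*((-11 + 2*9) + 8/3) = 100*((-11 + 18) + 8/3) = 100*(7 + 8/3) = 100*(29/3) = 2900/3 ≈ 966.67)
q - ((-54 + 42)*(-24) - 1*7841) = 2900/3 - ((-54 + 42)*(-24) - 1*7841) = 2900/3 - (-12*(-24) - 7841) = 2900/3 - (288 - 7841) = 2900/3 - 1*(-7553) = 2900/3 + 7553 = 25559/3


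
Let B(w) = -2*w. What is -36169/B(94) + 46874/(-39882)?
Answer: 31166951/162996 ≈ 191.21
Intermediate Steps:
B(w) = -2*w
-36169/B(94) + 46874/(-39882) = -36169/((-2*94)) + 46874/(-39882) = -36169/(-188) + 46874*(-1/39882) = -36169*(-1/188) - 1019/867 = 36169/188 - 1019/867 = 31166951/162996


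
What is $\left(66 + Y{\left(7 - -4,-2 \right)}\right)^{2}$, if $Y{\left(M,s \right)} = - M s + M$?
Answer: $9801$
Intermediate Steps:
$Y{\left(M,s \right)} = M - M s$ ($Y{\left(M,s \right)} = - M s + M = M - M s$)
$\left(66 + Y{\left(7 - -4,-2 \right)}\right)^{2} = \left(66 + \left(7 - -4\right) \left(1 - -2\right)\right)^{2} = \left(66 + \left(7 + 4\right) \left(1 + 2\right)\right)^{2} = \left(66 + 11 \cdot 3\right)^{2} = \left(66 + 33\right)^{2} = 99^{2} = 9801$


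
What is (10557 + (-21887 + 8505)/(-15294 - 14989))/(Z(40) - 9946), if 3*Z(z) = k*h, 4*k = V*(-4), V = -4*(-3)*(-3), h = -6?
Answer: -319711013/303375094 ≈ -1.0538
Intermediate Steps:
V = -36 (V = 12*(-3) = -36)
k = 36 (k = (-36*(-4))/4 = (¼)*144 = 36)
Z(z) = -72 (Z(z) = (36*(-6))/3 = (⅓)*(-216) = -72)
(10557 + (-21887 + 8505)/(-15294 - 14989))/(Z(40) - 9946) = (10557 + (-21887 + 8505)/(-15294 - 14989))/(-72 - 9946) = (10557 - 13382/(-30283))/(-10018) = (10557 - 13382*(-1/30283))*(-1/10018) = (10557 + 13382/30283)*(-1/10018) = (319711013/30283)*(-1/10018) = -319711013/303375094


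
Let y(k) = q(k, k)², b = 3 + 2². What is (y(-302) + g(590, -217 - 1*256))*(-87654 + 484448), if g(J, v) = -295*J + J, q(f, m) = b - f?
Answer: -30941599326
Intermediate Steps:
b = 7 (b = 3 + 4 = 7)
q(f, m) = 7 - f
g(J, v) = -294*J
y(k) = (7 - k)²
(y(-302) + g(590, -217 - 1*256))*(-87654 + 484448) = ((-7 - 302)² - 294*590)*(-87654 + 484448) = ((-309)² - 173460)*396794 = (95481 - 173460)*396794 = -77979*396794 = -30941599326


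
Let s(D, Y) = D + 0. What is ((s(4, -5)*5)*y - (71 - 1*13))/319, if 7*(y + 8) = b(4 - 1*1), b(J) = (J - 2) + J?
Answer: -1446/2233 ≈ -0.64756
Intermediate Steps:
b(J) = -2 + 2*J (b(J) = (-2 + J) + J = -2 + 2*J)
y = -52/7 (y = -8 + (-2 + 2*(4 - 1*1))/7 = -8 + (-2 + 2*(4 - 1))/7 = -8 + (-2 + 2*3)/7 = -8 + (-2 + 6)/7 = -8 + (1/7)*4 = -8 + 4/7 = -52/7 ≈ -7.4286)
s(D, Y) = D
((s(4, -5)*5)*y - (71 - 1*13))/319 = ((4*5)*(-52/7) - (71 - 1*13))/319 = (20*(-52/7) - (71 - 13))*(1/319) = (-1040/7 - 1*58)*(1/319) = (-1040/7 - 58)*(1/319) = -1446/7*1/319 = -1446/2233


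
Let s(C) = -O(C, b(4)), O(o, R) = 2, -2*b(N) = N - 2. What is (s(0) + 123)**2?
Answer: 14641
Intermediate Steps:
b(N) = 1 - N/2 (b(N) = -(N - 2)/2 = -(-2 + N)/2 = 1 - N/2)
s(C) = -2 (s(C) = -1*2 = -2)
(s(0) + 123)**2 = (-2 + 123)**2 = 121**2 = 14641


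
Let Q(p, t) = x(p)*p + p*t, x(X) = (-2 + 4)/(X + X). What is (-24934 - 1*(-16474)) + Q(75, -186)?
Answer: -22409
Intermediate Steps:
x(X) = 1/X (x(X) = 2/((2*X)) = 2*(1/(2*X)) = 1/X)
Q(p, t) = 1 + p*t (Q(p, t) = p/p + p*t = 1 + p*t)
(-24934 - 1*(-16474)) + Q(75, -186) = (-24934 - 1*(-16474)) + (1 + 75*(-186)) = (-24934 + 16474) + (1 - 13950) = -8460 - 13949 = -22409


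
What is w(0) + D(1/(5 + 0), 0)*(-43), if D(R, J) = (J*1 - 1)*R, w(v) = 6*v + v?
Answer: 43/5 ≈ 8.6000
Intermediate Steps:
w(v) = 7*v
D(R, J) = R*(-1 + J) (D(R, J) = (J - 1)*R = (-1 + J)*R = R*(-1 + J))
w(0) + D(1/(5 + 0), 0)*(-43) = 7*0 + ((-1 + 0)/(5 + 0))*(-43) = 0 + (-1/5)*(-43) = 0 + ((⅕)*(-1))*(-43) = 0 - ⅕*(-43) = 0 + 43/5 = 43/5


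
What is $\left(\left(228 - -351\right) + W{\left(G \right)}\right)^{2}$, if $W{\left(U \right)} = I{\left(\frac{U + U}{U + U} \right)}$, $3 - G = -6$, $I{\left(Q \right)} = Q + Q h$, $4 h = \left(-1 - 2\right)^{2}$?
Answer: $\frac{5424241}{16} \approx 3.3902 \cdot 10^{5}$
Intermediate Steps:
$h = \frac{9}{4}$ ($h = \frac{\left(-1 - 2\right)^{2}}{4} = \frac{\left(-3\right)^{2}}{4} = \frac{1}{4} \cdot 9 = \frac{9}{4} \approx 2.25$)
$I{\left(Q \right)} = \frac{13 Q}{4}$ ($I{\left(Q \right)} = Q + Q \frac{9}{4} = Q + \frac{9 Q}{4} = \frac{13 Q}{4}$)
$G = 9$ ($G = 3 - -6 = 3 + 6 = 9$)
$W{\left(U \right)} = \frac{13}{4}$ ($W{\left(U \right)} = \frac{13 \frac{U + U}{U + U}}{4} = \frac{13 \frac{2 U}{2 U}}{4} = \frac{13 \cdot 2 U \frac{1}{2 U}}{4} = \frac{13}{4} \cdot 1 = \frac{13}{4}$)
$\left(\left(228 - -351\right) + W{\left(G \right)}\right)^{2} = \left(\left(228 - -351\right) + \frac{13}{4}\right)^{2} = \left(\left(228 + 351\right) + \frac{13}{4}\right)^{2} = \left(579 + \frac{13}{4}\right)^{2} = \left(\frac{2329}{4}\right)^{2} = \frac{5424241}{16}$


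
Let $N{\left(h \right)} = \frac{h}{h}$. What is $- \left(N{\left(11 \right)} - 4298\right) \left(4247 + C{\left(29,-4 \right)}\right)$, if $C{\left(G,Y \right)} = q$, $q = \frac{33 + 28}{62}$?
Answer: $\frac{1131722375}{62} \approx 1.8254 \cdot 10^{7}$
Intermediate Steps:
$N{\left(h \right)} = 1$
$q = \frac{61}{62}$ ($q = 61 \cdot \frac{1}{62} = \frac{61}{62} \approx 0.98387$)
$C{\left(G,Y \right)} = \frac{61}{62}$
$- \left(N{\left(11 \right)} - 4298\right) \left(4247 + C{\left(29,-4 \right)}\right) = - \left(1 - 4298\right) \left(4247 + \frac{61}{62}\right) = - \frac{\left(-4297\right) 263375}{62} = \left(-1\right) \left(- \frac{1131722375}{62}\right) = \frac{1131722375}{62}$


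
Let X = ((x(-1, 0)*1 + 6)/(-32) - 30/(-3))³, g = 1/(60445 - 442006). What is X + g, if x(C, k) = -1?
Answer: 11926022888107/12502990848 ≈ 953.85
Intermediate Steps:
g = -1/381561 (g = 1/(-381561) = -1/381561 ≈ -2.6208e-6)
X = 31255875/32768 (X = ((-1*1 + 6)/(-32) - 30/(-3))³ = ((-1 + 6)*(-1/32) - 30*(-⅓))³ = (5*(-1/32) + 10)³ = (-5/32 + 10)³ = (315/32)³ = 31255875/32768 ≈ 953.85)
X + g = 31255875/32768 - 1/381561 = 11926022888107/12502990848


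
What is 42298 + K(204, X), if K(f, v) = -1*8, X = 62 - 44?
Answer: 42290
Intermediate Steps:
X = 18
K(f, v) = -8
42298 + K(204, X) = 42298 - 8 = 42290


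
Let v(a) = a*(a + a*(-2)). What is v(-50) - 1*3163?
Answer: -5663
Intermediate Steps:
v(a) = -a² (v(a) = a*(a - 2*a) = a*(-a) = -a²)
v(-50) - 1*3163 = -1*(-50)² - 1*3163 = -1*2500 - 3163 = -2500 - 3163 = -5663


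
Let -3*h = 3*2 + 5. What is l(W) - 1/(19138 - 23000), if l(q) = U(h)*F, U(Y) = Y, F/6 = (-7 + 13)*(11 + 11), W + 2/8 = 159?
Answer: -11215247/3862 ≈ -2904.0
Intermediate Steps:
h = -11/3 (h = -(3*2 + 5)/3 = -(6 + 5)/3 = -1/3*11 = -11/3 ≈ -3.6667)
W = 635/4 (W = -1/4 + 159 = 635/4 ≈ 158.75)
F = 792 (F = 6*((-7 + 13)*(11 + 11)) = 6*(6*22) = 6*132 = 792)
l(q) = -2904 (l(q) = -11/3*792 = -2904)
l(W) - 1/(19138 - 23000) = -2904 - 1/(19138 - 23000) = -2904 - 1/(-3862) = -2904 - 1*(-1/3862) = -2904 + 1/3862 = -11215247/3862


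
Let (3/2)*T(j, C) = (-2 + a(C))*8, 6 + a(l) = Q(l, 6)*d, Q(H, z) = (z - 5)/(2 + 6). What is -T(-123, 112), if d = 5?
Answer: 118/3 ≈ 39.333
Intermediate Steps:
Q(H, z) = -5/8 + z/8 (Q(H, z) = (-5 + z)/8 = (-5 + z)*(⅛) = -5/8 + z/8)
a(l) = -43/8 (a(l) = -6 + (-5/8 + (⅛)*6)*5 = -6 + (-5/8 + ¾)*5 = -6 + (⅛)*5 = -6 + 5/8 = -43/8)
T(j, C) = -118/3 (T(j, C) = 2*((-2 - 43/8)*8)/3 = 2*(-59/8*8)/3 = (⅔)*(-59) = -118/3)
-T(-123, 112) = -1*(-118/3) = 118/3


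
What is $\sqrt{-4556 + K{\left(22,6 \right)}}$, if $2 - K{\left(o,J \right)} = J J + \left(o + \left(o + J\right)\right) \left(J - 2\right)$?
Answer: $i \sqrt{4790} \approx 69.21 i$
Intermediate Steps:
$K{\left(o,J \right)} = 2 - J^{2} - \left(-2 + J\right) \left(J + 2 o\right)$ ($K{\left(o,J \right)} = 2 - \left(J J + \left(o + \left(o + J\right)\right) \left(J - 2\right)\right) = 2 - \left(J^{2} + \left(o + \left(J + o\right)\right) \left(-2 + J\right)\right) = 2 - \left(J^{2} + \left(J + 2 o\right) \left(-2 + J\right)\right) = 2 - \left(J^{2} + \left(-2 + J\right) \left(J + 2 o\right)\right) = 2 - J^{2} - \left(-2 + J\right) \left(J + 2 o\right)$)
$\sqrt{-4556 + K{\left(22,6 \right)}} = \sqrt{-4556 + \left(2 - 2 \cdot 6^{2} + 2 \cdot 6 + 4 \cdot 22 - 12 \cdot 22\right)} = \sqrt{-4556 + \left(2 - 72 + 12 + 88 - 264\right)} = \sqrt{-4556 - 234} = \sqrt{-4790} = i \sqrt{4790}$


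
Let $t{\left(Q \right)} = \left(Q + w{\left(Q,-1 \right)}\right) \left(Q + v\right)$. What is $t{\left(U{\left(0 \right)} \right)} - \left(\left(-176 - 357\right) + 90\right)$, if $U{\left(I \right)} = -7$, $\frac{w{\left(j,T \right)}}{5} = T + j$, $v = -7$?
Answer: $1101$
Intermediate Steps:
$w{\left(j,T \right)} = 5 T + 5 j$ ($w{\left(j,T \right)} = 5 \left(T + j\right) = 5 T + 5 j$)
$t{\left(Q \right)} = \left(-7 + Q\right) \left(-5 + 6 Q\right)$ ($t{\left(Q \right)} = \left(Q + \left(5 \left(-1\right) + 5 Q\right)\right) \left(Q - 7\right) = \left(Q + \left(-5 + 5 Q\right)\right) \left(-7 + Q\right) = \left(-5 + 6 Q\right) \left(-7 + Q\right) = \left(-7 + Q\right) \left(-5 + 6 Q\right)$)
$t{\left(U{\left(0 \right)} \right)} - \left(\left(-176 - 357\right) + 90\right) = \left(35 - -329 + 6 \left(-7\right)^{2}\right) - \left(\left(-176 - 357\right) + 90\right) = \left(35 + 329 + 6 \cdot 49\right) - \left(-533 + 90\right) = \left(35 + 329 + 294\right) - -443 = 658 + 443 = 1101$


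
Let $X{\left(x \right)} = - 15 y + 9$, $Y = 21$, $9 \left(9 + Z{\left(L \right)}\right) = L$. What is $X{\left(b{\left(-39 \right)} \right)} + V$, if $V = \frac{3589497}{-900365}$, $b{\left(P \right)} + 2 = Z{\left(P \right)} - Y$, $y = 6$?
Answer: $- \frac{76519062}{900365} \approx -84.987$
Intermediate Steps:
$Z{\left(L \right)} = -9 + \frac{L}{9}$
$b{\left(P \right)} = -32 + \frac{P}{9}$ ($b{\left(P \right)} = -2 + \left(\left(-9 + \frac{P}{9}\right) - 21\right) = -2 + \left(-30 + \frac{P}{9}\right) = -32 + \frac{P}{9}$)
$X{\left(x \right)} = -81$ ($X{\left(x \right)} = \left(-15\right) 6 + 9 = -90 + 9 = -81$)
$V = - \frac{3589497}{900365}$ ($V = 3589497 \left(- \frac{1}{900365}\right) = - \frac{3589497}{900365} \approx -3.9867$)
$X{\left(b{\left(-39 \right)} \right)} + V = -81 - \frac{3589497}{900365} = - \frac{76519062}{900365}$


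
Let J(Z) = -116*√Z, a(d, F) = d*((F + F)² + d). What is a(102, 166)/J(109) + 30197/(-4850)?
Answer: -30197/4850 - 2813313*√109/3161 ≈ -9298.2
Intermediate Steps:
a(d, F) = d*(d + 4*F²) (a(d, F) = d*((2*F)² + d) = d*(4*F² + d) = d*(d + 4*F²))
a(102, 166)/J(109) + 30197/(-4850) = (102*(102 + 4*166²))/((-116*√109)) + 30197/(-4850) = (102*(102 + 4*27556))*(-√109/12644) + 30197*(-1/4850) = (102*(102 + 110224))*(-√109/12644) - 30197/4850 = (102*110326)*(-√109/12644) - 30197/4850 = 11253252*(-√109/12644) - 30197/4850 = -2813313*√109/3161 - 30197/4850 = -30197/4850 - 2813313*√109/3161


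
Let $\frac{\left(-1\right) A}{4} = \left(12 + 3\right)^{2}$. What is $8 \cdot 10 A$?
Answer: $-72000$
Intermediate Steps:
$A = -900$ ($A = - 4 \left(12 + 3\right)^{2} = - 4 \cdot 15^{2} = \left(-4\right) 225 = -900$)
$8 \cdot 10 A = 8 \cdot 10 \left(-900\right) = 80 \left(-900\right) = -72000$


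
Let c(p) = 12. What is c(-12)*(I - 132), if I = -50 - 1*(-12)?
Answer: -2040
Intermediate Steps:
I = -38 (I = -50 + 12 = -38)
c(-12)*(I - 132) = 12*(-38 - 132) = 12*(-170) = -2040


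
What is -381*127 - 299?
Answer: -48686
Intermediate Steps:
-381*127 - 299 = -48387 - 299 = -48686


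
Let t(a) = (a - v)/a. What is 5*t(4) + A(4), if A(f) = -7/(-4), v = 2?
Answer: 17/4 ≈ 4.2500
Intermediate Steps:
t(a) = (-2 + a)/a (t(a) = (a - 1*2)/a = (a - 2)/a = (-2 + a)/a)
A(f) = 7/4 (A(f) = -7*(-¼) = 7/4)
5*t(4) + A(4) = 5*((-2 + 4)/4) + 7/4 = 5*((¼)*2) + 7/4 = 5*(½) + 7/4 = 5/2 + 7/4 = 17/4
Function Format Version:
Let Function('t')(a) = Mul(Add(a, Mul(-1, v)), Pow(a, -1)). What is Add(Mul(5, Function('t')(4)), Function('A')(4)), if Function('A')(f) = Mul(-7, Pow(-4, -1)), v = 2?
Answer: Rational(17, 4) ≈ 4.2500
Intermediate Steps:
Function('t')(a) = Mul(Pow(a, -1), Add(-2, a)) (Function('t')(a) = Mul(Add(a, Mul(-1, 2)), Pow(a, -1)) = Mul(Add(a, -2), Pow(a, -1)) = Mul(Add(-2, a), Pow(a, -1)) = Mul(Pow(a, -1), Add(-2, a)))
Function('A')(f) = Rational(7, 4) (Function('A')(f) = Mul(-7, Rational(-1, 4)) = Rational(7, 4))
Add(Mul(5, Function('t')(4)), Function('A')(4)) = Add(Mul(5, Mul(Pow(4, -1), Add(-2, 4))), Rational(7, 4)) = Add(Mul(5, Mul(Rational(1, 4), 2)), Rational(7, 4)) = Add(Mul(5, Rational(1, 2)), Rational(7, 4)) = Add(Rational(5, 2), Rational(7, 4)) = Rational(17, 4)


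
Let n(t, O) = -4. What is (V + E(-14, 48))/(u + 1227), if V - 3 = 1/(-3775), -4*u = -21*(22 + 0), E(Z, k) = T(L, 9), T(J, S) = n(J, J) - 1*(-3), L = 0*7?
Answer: 15098/10135875 ≈ 0.0014896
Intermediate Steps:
L = 0
T(J, S) = -1 (T(J, S) = -4 - 1*(-3) = -4 + 3 = -1)
E(Z, k) = -1
u = 231/2 (u = -(-21)*(22 + 0)/4 = -(-21)*22/4 = -¼*(-462) = 231/2 ≈ 115.50)
V = 11324/3775 (V = 3 + 1/(-3775) = 3 - 1/3775 = 11324/3775 ≈ 2.9997)
(V + E(-14, 48))/(u + 1227) = (11324/3775 - 1)/(231/2 + 1227) = 7549/(3775*(2685/2)) = (7549/3775)*(2/2685) = 15098/10135875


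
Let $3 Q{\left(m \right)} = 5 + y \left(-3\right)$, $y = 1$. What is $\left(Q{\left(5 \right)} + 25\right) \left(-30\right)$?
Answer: $-770$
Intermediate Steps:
$Q{\left(m \right)} = \frac{2}{3}$ ($Q{\left(m \right)} = \frac{5 + 1 \left(-3\right)}{3} = \frac{5 - 3}{3} = \frac{1}{3} \cdot 2 = \frac{2}{3}$)
$\left(Q{\left(5 \right)} + 25\right) \left(-30\right) = \left(\frac{2}{3} + 25\right) \left(-30\right) = \frac{77}{3} \left(-30\right) = -770$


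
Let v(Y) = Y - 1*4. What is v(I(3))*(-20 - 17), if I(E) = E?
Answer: 37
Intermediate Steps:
v(Y) = -4 + Y (v(Y) = Y - 4 = -4 + Y)
v(I(3))*(-20 - 17) = (-4 + 3)*(-20 - 17) = -1*(-37) = 37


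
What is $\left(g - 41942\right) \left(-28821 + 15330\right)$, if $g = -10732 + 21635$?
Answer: $418747149$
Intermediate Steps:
$g = 10903$
$\left(g - 41942\right) \left(-28821 + 15330\right) = \left(10903 - 41942\right) \left(-28821 + 15330\right) = \left(-31039\right) \left(-13491\right) = 418747149$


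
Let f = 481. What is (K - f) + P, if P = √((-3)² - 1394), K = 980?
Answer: 499 + I*√1385 ≈ 499.0 + 37.216*I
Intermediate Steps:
P = I*√1385 (P = √(9 - 1394) = √(-1385) = I*√1385 ≈ 37.216*I)
(K - f) + P = (980 - 1*481) + I*√1385 = (980 - 481) + I*√1385 = 499 + I*√1385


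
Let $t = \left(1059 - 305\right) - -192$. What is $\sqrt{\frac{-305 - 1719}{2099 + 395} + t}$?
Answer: $\frac{5 \sqrt{58791062}}{1247} \approx 30.744$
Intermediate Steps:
$t = 946$ ($t = \left(1059 - 305\right) + 192 = 754 + 192 = 946$)
$\sqrt{\frac{-305 - 1719}{2099 + 395} + t} = \sqrt{\frac{-305 - 1719}{2099 + 395} + 946} = \sqrt{- \frac{2024}{2494} + 946} = \sqrt{\left(-2024\right) \frac{1}{2494} + 946} = \sqrt{- \frac{1012}{1247} + 946} = \sqrt{\frac{1178650}{1247}} = \frac{5 \sqrt{58791062}}{1247}$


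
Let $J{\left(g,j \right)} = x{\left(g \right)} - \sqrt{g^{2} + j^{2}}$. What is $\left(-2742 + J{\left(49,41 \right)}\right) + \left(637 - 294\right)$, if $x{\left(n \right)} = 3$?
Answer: $-2396 - \sqrt{4082} \approx -2459.9$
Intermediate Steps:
$J{\left(g,j \right)} = 3 - \sqrt{g^{2} + j^{2}}$
$\left(-2742 + J{\left(49,41 \right)}\right) + \left(637 - 294\right) = \left(-2742 + \left(3 - \sqrt{49^{2} + 41^{2}}\right)\right) + \left(637 - 294\right) = \left(-2742 + \left(3 - \sqrt{2401 + 1681}\right)\right) + 343 = \left(-2742 + \left(3 - \sqrt{4082}\right)\right) + 343 = \left(-2739 - \sqrt{4082}\right) + 343 = -2396 - \sqrt{4082}$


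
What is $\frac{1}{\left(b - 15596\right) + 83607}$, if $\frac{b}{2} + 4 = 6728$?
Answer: $\frac{1}{81459} \approx 1.2276 \cdot 10^{-5}$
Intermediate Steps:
$b = 13448$ ($b = -8 + 2 \cdot 6728 = -8 + 13456 = 13448$)
$\frac{1}{\left(b - 15596\right) + 83607} = \frac{1}{\left(13448 - 15596\right) + 83607} = \frac{1}{-2148 + 83607} = \frac{1}{81459}$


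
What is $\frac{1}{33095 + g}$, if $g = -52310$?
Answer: $- \frac{1}{19215} \approx -5.2043 \cdot 10^{-5}$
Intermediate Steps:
$\frac{1}{33095 + g} = \frac{1}{33095 - 52310} = \frac{1}{-19215} = - \frac{1}{19215}$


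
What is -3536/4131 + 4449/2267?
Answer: 609571/550881 ≈ 1.1065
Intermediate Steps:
-3536/4131 + 4449/2267 = -3536*1/4131 + 4449*(1/2267) = -208/243 + 4449/2267 = 609571/550881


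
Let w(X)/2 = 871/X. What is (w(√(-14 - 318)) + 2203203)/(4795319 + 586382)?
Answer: 2203203/5381701 - 67*I*√83/34360091 ≈ 0.40939 - 1.7765e-5*I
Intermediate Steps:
w(X) = 1742/X (w(X) = 2*(871/X) = 1742/X)
(w(√(-14 - 318)) + 2203203)/(4795319 + 586382) = (1742/(√(-14 - 318)) + 2203203)/(4795319 + 586382) = (1742/(√(-332)) + 2203203)/5381701 = (1742/((2*I*√83)) + 2203203)*(1/5381701) = (1742*(-I*√83/166) + 2203203)*(1/5381701) = (-871*I*√83/83 + 2203203)*(1/5381701) = (2203203 - 871*I*√83/83)*(1/5381701) = 2203203/5381701 - 67*I*√83/34360091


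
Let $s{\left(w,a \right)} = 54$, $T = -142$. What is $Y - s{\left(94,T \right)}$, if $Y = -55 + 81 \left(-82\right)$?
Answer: $-6751$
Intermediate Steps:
$Y = -6697$ ($Y = -55 - 6642 = -6697$)
$Y - s{\left(94,T \right)} = -6697 - 54 = -6751$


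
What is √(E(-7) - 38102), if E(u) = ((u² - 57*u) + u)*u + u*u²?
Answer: 2*I*√10383 ≈ 203.79*I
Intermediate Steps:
E(u) = u³ + u*(u² - 56*u) (E(u) = (u² - 56*u)*u + u³ = u*(u² - 56*u) + u³ = u³ + u*(u² - 56*u))
√(E(-7) - 38102) = √(2*(-7)²*(-28 - 7) - 38102) = √(2*49*(-35) - 38102) = √(-3430 - 38102) = √(-41532) = 2*I*√10383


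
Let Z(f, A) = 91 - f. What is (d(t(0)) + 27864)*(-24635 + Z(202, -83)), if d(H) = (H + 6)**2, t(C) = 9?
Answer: -695090394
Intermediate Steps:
d(H) = (6 + H)**2
(d(t(0)) + 27864)*(-24635 + Z(202, -83)) = ((6 + 9)**2 + 27864)*(-24635 + (91 - 1*202)) = (15**2 + 27864)*(-24635 + (91 - 202)) = (225 + 27864)*(-24635 - 111) = 28089*(-24746) = -695090394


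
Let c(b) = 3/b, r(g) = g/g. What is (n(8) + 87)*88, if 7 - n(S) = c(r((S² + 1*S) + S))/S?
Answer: 8239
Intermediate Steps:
r(g) = 1
n(S) = 7 - 3/S (n(S) = 7 - 3/1/S = 7 - 3*1/S = 7 - 3/S)
(n(8) + 87)*88 = ((7 - 3/8) + 87)*88 = (53/8 + 87)*88 = (749/8)*88 = 8239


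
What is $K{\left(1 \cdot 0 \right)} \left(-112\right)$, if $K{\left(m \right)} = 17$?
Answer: $-1904$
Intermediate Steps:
$K{\left(1 \cdot 0 \right)} \left(-112\right) = 17 \left(-112\right) = -1904$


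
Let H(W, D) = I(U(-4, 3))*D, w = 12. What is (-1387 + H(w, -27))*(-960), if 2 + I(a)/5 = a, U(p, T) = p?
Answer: 553920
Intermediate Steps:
I(a) = -10 + 5*a
H(W, D) = -30*D (H(W, D) = (-10 + 5*(-4))*D = (-10 - 20)*D = -30*D)
(-1387 + H(w, -27))*(-960) = (-1387 - 30*(-27))*(-960) = (-1387 + 810)*(-960) = -577*(-960) = 553920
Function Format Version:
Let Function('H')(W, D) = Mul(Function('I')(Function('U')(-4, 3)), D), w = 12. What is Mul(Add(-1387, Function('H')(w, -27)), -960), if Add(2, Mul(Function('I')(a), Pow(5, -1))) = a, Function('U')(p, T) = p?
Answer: 553920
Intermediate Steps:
Function('I')(a) = Add(-10, Mul(5, a))
Function('H')(W, D) = Mul(-30, D) (Function('H')(W, D) = Mul(Add(-10, Mul(5, -4)), D) = Mul(Add(-10, -20), D) = Mul(-30, D))
Mul(Add(-1387, Function('H')(w, -27)), -960) = Mul(Add(-1387, Mul(-30, -27)), -960) = Mul(Add(-1387, 810), -960) = Mul(-577, -960) = 553920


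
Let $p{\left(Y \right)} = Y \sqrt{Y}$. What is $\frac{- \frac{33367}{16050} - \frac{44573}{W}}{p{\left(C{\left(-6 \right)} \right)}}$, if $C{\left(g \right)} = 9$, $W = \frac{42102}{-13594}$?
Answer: $\frac{1620616207111}{3040816950} \approx 532.95$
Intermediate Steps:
$W = - \frac{21051}{6797}$ ($W = 42102 \left(- \frac{1}{13594}\right) = - \frac{21051}{6797} \approx -3.0971$)
$p{\left(Y \right)} = Y^{\frac{3}{2}}$
$\frac{- \frac{33367}{16050} - \frac{44573}{W}}{p{\left(C{\left(-6 \right)} \right)}} = \frac{- \frac{33367}{16050} - \frac{44573}{- \frac{21051}{6797}}}{9^{\frac{3}{2}}} = \frac{\left(-33367\right) \frac{1}{16050} - - \frac{302962681}{21051}}{27} = \left(- \frac{33367}{16050} + \frac{302962681}{21051}\right) \frac{1}{27} = \frac{1620616207111}{112622850} \cdot \frac{1}{27} = \frac{1620616207111}{3040816950}$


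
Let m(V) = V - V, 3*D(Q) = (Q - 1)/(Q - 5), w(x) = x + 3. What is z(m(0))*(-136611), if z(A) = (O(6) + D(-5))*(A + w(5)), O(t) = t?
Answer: -33879528/5 ≈ -6.7759e+6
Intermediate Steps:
w(x) = 3 + x
D(Q) = (-1 + Q)/(3*(-5 + Q)) (D(Q) = ((Q - 1)/(Q - 5))/3 = ((-1 + Q)/(-5 + Q))/3 = (-1 + Q)/(3*(-5 + Q)))
m(V) = 0
z(A) = 248/5 + 31*A/5 (z(A) = (6 + (-1 - 5)/(3*(-5 - 5)))*(A + (3 + 5)) = (6 + (⅓)*(-6)/(-10))*(A + 8) = (6 + (⅓)*(-⅒)*(-6))*(8 + A) = (6 + ⅕)*(8 + A) = 31*(8 + A)/5 = 248/5 + 31*A/5)
z(m(0))*(-136611) = (248/5 + (31/5)*0)*(-136611) = (248/5 + 0)*(-136611) = (248/5)*(-136611) = -33879528/5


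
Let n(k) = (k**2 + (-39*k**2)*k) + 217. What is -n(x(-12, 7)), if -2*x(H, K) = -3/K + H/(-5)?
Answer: -87576121/343000 ≈ -255.32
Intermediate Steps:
x(H, K) = H/10 + 3/(2*K) (x(H, K) = -(-3/K + H/(-5))/2 = -(-3/K + H*(-1/5))/2 = -(-3/K - H/5)/2 = H/10 + 3/(2*K))
n(k) = 217 + k**2 - 39*k**3 (n(k) = (k**2 - 39*k**3) + 217 = 217 + k**2 - 39*k**3)
-n(x(-12, 7)) = -(217 + ((1/10)*(15 - 12*7)/7)**2 - 39*(15 - 12*7)**3/343000) = -(217 + ((1/10)*(1/7)*(15 - 84))**2 - 39*(15 - 84)**3/343000) = -(217 + ((1/10)*(1/7)*(-69))**2 - 39*((1/10)*(1/7)*(-69))**3) = -(217 + (-69/70)**2 - 39*(-69/70)**3) = -(217 + 4761/4900 - 39*(-328509/343000)) = -(217 + 4761/4900 + 12811851/343000) = -1*87576121/343000 = -87576121/343000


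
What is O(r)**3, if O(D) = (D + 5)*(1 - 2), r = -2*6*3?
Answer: 29791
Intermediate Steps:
r = -36 (r = -12*3 = -36)
O(D) = -5 - D (O(D) = (5 + D)*(-1) = -5 - D)
O(r)**3 = (-5 - 1*(-36))**3 = (-5 + 36)**3 = 31**3 = 29791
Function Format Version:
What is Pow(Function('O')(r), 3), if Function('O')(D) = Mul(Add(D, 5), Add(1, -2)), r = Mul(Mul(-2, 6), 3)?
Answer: 29791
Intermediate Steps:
r = -36 (r = Mul(-12, 3) = -36)
Function('O')(D) = Add(-5, Mul(-1, D)) (Function('O')(D) = Mul(Add(5, D), -1) = Add(-5, Mul(-1, D)))
Pow(Function('O')(r), 3) = Pow(Add(-5, Mul(-1, -36)), 3) = Pow(Add(-5, 36), 3) = Pow(31, 3) = 29791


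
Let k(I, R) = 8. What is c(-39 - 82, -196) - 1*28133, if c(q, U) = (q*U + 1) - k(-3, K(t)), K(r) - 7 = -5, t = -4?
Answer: -4424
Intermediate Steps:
K(r) = 2 (K(r) = 7 - 5 = 2)
c(q, U) = -7 + U*q (c(q, U) = (q*U + 1) - 1*8 = (U*q + 1) - 8 = (1 + U*q) - 8 = -7 + U*q)
c(-39 - 82, -196) - 1*28133 = (-7 - 196*(-39 - 82)) - 1*28133 = (-7 - 196*(-121)) - 28133 = (-7 + 23716) - 28133 = 23709 - 28133 = -4424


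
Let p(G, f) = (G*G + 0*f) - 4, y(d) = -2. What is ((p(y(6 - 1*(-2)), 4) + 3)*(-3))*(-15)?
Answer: 135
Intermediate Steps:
p(G, f) = -4 + G² (p(G, f) = (G² + 0) - 4 = G² - 4 = -4 + G²)
((p(y(6 - 1*(-2)), 4) + 3)*(-3))*(-15) = (((-4 + (-2)²) + 3)*(-3))*(-15) = (((-4 + 4) + 3)*(-3))*(-15) = ((0 + 3)*(-3))*(-15) = (3*(-3))*(-15) = -9*(-15) = 135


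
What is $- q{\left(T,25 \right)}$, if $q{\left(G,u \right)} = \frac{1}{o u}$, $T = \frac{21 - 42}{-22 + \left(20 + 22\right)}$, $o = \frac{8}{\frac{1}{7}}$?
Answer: $- \frac{1}{1400} \approx -0.00071429$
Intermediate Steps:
$o = 56$ ($o = 8 \frac{1}{\frac{1}{7}} = 8 \cdot 7 = 56$)
$T = - \frac{21}{20}$ ($T = - \frac{21}{-22 + 42} = - \frac{21}{20} \approx -1.05$)
$q{\left(G,u \right)} = \frac{1}{56 u}$
$- q{\left(T,25 \right)} = - \frac{1}{56 \cdot 25} = \left(-1\right) \frac{1}{1400} = - \frac{1}{1400}$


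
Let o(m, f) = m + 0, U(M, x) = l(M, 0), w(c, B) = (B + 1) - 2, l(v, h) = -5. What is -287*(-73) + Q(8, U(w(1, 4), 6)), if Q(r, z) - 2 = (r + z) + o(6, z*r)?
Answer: 20962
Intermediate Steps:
w(c, B) = -1 + B (w(c, B) = (1 + B) - 2 = -1 + B)
U(M, x) = -5
o(m, f) = m
Q(r, z) = 8 + r + z (Q(r, z) = 2 + ((r + z) + 6) = 2 + (6 + r + z) = 8 + r + z)
-287*(-73) + Q(8, U(w(1, 4), 6)) = -287*(-73) + (8 + 8 - 5) = 20951 + 11 = 20962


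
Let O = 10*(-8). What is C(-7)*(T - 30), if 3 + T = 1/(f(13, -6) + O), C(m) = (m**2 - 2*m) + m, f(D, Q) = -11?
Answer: -24032/13 ≈ -1848.6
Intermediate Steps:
O = -80
C(m) = m**2 - m
T = -274/91 (T = -3 + 1/(-11 - 80) = -3 + 1/(-91) = -3 - 1/91 = -274/91 ≈ -3.0110)
C(-7)*(T - 30) = (-7*(-1 - 7))*(-274/91 - 30) = -7*(-8)*(-3004/91) = 56*(-3004/91) = -24032/13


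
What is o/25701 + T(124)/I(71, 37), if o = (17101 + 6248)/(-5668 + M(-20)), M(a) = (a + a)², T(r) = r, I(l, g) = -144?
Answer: -7504496/8712639 ≈ -0.86133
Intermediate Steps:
M(a) = 4*a² (M(a) = (2*a)² = 4*a²)
o = -7783/1356 (o = (17101 + 6248)/(-5668 + 4*(-20)²) = 23349/(-5668 + 4*400) = 23349/(-5668 + 1600) = 23349/(-4068) = 23349*(-1/4068) = -7783/1356 ≈ -5.7397)
o/25701 + T(124)/I(71, 37) = -7783/1356/25701 + 124/(-144) = -7783/1356*1/25701 + 124*(-1/144) = -7783/34850556 - 31/36 = -7504496/8712639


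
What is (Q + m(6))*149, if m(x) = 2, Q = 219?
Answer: 32929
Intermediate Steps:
(Q + m(6))*149 = (219 + 2)*149 = 221*149 = 32929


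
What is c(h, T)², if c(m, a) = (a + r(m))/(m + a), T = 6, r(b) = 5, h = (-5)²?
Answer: 121/961 ≈ 0.12591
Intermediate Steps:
h = 25
c(m, a) = (5 + a)/(a + m) (c(m, a) = (a + 5)/(m + a) = (5 + a)/(a + m))
c(h, T)² = ((5 + 6)/(6 + 25))² = (11/31)² = 121/961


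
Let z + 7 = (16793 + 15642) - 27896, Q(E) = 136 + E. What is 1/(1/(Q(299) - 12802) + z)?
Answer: 12367/56047243 ≈ 0.00022065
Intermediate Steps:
z = 4532 (z = -7 + ((16793 + 15642) - 27896) = -7 + (32435 - 27896) = -7 + 4539 = 4532)
1/(1/(Q(299) - 12802) + z) = 1/(1/((136 + 299) - 12802) + 4532) = 1/(1/(435 - 12802) + 4532) = 1/(1/(-12367) + 4532) = 1/(-1/12367 + 4532) = 1/(56047243/12367) = 12367/56047243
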